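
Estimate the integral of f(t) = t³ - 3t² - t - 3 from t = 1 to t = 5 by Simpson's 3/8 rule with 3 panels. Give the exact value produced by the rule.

h = (5 − 1)/3 = 1.333333.
Nodes t₀,…,t₃ = 1, 2.333333, 3.666667, 5.
f(t) = t³ - 3t² - t - 3: f₀=-6, f₁=-8.962963, f₂=2.296296, f₃=42.
(3h/8)·[f₀ + 3f₁ + 3f₂ + f₃] = 0.5·(16) = 8.

8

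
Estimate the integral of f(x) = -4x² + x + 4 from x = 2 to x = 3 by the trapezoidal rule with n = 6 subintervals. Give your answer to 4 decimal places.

-18.8519

h = (3 − 2)/6 = 0.166667.
Nodes x₀,…,x₆ = 2, 2.166667, 2.333333, 2.5, 2.666667, 2.833333, 3.
f(x) = -4x² + x + 4: f₀=-10, f₁=-12.611111, f₂=-15.444444, f₃=-18.5, f₄=-21.777778, f₅=-25.277778, f₆=-29.
(h/2)·[f₀ + 2f₁ + 2f₂ + 2f₃ + 2f₄ + 2f₅ + f₆] = 0.083333·(-226.222222) = -18.8519.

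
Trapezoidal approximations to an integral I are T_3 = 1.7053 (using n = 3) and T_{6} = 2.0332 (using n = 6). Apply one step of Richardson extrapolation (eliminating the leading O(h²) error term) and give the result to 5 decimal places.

R = (4·T_{6} − T_3) / 3 = (4·2.0332 − 1.7053)/3 = (6.4275)/3 = 2.14250.

2.14250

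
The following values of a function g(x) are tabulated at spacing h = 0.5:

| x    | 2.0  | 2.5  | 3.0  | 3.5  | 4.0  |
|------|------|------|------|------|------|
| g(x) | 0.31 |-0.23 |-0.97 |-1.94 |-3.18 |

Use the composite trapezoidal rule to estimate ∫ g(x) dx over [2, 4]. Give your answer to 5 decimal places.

-2.28750

h = 0.5, n = 4.
(h/2)·[y₀ + 2y₁ + 2y₂ + 2y₃ + y₄] = 0.25·(-9.15) = -2.28750.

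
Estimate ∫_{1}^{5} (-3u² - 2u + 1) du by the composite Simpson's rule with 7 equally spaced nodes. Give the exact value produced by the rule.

h = (5 − 1)/6 = 0.666667.
Nodes u₀,…,u₆ = 1, 1.666667, 2.333333, 3, 3.666667, 4.333333, 5.
f(u) = -3u² - 2u + 1: f₀=-4, f₁=-10.666667, f₂=-20, f₃=-32, f₄=-46.666667, f₅=-64, f₆=-84.
(h/3)·[f₀ + 4f₁ + 2f₂ + 4f₃ + 2f₄ + 4f₅ + f₆] = 0.222222·(-648) = -144.

-144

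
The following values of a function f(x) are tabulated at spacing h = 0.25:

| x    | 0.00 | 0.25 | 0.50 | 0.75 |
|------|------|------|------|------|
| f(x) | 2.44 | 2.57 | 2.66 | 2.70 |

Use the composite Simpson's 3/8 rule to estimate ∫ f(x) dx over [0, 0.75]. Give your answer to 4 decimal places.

h = 0.25, n = 3.
(3h/8)·[y₀ + 3y₁ + 3y₂ + y₃] = 0.09375·(20.83) = 1.9528.

1.9528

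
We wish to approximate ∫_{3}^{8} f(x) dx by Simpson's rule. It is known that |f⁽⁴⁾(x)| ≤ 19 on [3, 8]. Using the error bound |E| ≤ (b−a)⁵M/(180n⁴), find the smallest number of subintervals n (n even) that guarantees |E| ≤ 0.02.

Need 59375/(180n⁴) ≤ 0.02.
n⁴ ≥ 59375/(180·0.02) = 16493.1 ⇒ n ≥ 11.3325, so the smallest even n is 12. (n must be even for Simpson's rule.)

12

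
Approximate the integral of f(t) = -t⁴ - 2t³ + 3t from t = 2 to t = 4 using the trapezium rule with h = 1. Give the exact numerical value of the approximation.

-325

h = (4 − 2)/2 = 1.
Nodes t₀,…,t₂ = 2, 3, 4.
f(t) = -t⁴ - 2t³ + 3t: f₀=-26, f₁=-126, f₂=-372.
(h/2)·[f₀ + 2f₁ + f₂] = 0.5·(-650) = -325.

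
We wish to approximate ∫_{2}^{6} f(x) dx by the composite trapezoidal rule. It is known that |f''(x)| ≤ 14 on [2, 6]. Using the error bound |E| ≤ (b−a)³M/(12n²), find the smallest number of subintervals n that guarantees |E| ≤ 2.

Need 896/(12n²) ≤ 2.
n² ≥ 896/(12·2) = 37.3333 ⇒ n ≥ 6.1101, so the smallest n is 7.

7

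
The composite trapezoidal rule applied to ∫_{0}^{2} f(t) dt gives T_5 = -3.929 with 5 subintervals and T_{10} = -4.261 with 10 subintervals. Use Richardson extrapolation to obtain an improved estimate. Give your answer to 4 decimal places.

-4.3717

R = (4·T_{10} − T_5) / 3 = (4·(-4.261) − (-3.929))/3 = (-13.115)/3 = -4.3717.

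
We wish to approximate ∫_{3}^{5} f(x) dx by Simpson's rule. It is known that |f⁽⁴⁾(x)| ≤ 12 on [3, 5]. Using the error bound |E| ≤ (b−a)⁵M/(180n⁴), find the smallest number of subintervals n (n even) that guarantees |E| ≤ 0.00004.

Need 384/(180n⁴) ≤ 0.00004.
n⁴ ≥ 384/(180·0.00004) = 53333.3 ⇒ n ≥ 15.1967, so the smallest even n is 16. (n must be even for Simpson's rule.)

16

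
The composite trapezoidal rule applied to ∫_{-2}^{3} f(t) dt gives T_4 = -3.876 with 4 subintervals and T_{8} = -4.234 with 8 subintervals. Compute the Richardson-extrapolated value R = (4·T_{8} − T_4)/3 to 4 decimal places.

-4.3533

R = (4·T_{8} − T_4) / 3 = (4·(-4.234) − (-3.876))/3 = (-13.060)/3 = -4.3533.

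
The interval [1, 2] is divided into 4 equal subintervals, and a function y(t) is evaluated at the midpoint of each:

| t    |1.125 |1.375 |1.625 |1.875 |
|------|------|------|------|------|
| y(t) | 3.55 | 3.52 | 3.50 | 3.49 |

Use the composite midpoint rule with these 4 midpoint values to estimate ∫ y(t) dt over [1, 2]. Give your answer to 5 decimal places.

3.51500

h = 0.25, n = 4.
h·[y(m₁) + y(m₂) + y(m₃) + y(m₄)] = 0.25·(14.06) = 3.51500.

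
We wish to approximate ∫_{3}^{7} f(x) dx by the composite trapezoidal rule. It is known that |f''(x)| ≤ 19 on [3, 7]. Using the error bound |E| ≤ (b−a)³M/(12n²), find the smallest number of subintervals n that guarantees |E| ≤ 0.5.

Need 1216/(12n²) ≤ 0.5.
n² ≥ 1216/(12·0.5) = 202.667 ⇒ n ≥ 14.2361, so the smallest n is 15.

15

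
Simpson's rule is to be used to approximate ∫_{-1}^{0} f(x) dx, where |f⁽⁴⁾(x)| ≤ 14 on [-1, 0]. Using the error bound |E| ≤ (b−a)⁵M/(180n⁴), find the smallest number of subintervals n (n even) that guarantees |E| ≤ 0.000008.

10

Need 14/(180n⁴) ≤ 0.000008.
n⁴ ≥ 14/(180·0.000008) = 9722.22 ⇒ n ≥ 9.9298, so the smallest even n is 10. (n must be even for Simpson's rule.)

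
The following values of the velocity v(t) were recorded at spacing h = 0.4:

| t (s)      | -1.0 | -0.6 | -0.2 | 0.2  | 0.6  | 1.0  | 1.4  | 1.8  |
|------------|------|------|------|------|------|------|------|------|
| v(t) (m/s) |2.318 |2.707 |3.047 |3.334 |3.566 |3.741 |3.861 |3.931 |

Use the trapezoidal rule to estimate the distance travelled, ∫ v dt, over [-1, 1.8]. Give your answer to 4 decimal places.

9.3522

h = 0.4, n = 7.
(h/2)·[y₀ + 2y₁ + 2y₂ + 2y₃ + 2y₄ + 2y₅ + 2y₆ + y₇] = 0.2·(46.761) = 9.3522.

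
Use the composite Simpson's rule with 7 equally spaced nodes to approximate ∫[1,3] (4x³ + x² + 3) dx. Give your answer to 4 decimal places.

94.6667

h = (3 − 1)/6 = 0.333333.
Nodes x₀,…,x₆ = 1, 1.333333, 1.666667, 2, 2.333333, 2.666667, 3.
f(x) = 4x³ + x² + 3: f₀=8, f₁=14.259259, f₂=24.296296, f₃=39, f₄=59.259259, f₅=85.962963, f₆=120.
(h/3)·[f₀ + 4f₁ + 2f₂ + 4f₃ + 2f₄ + 4f₅ + f₆] = 0.111111·(852) = 94.6667.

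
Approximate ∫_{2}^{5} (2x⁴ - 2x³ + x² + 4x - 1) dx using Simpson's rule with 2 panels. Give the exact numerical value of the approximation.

h = (5 − 2)/2 = 1.5.
Nodes x₀,…,x₂ = 2, 3.5, 5.
f(x) = 2x⁴ - 2x³ + x² + 4x - 1: f₀=27, f₁=239.625, f₂=1044.
(h/3)·[f₀ + 4f₁ + f₂] = 0.5·(2029.5) = 1014.75.

1014.75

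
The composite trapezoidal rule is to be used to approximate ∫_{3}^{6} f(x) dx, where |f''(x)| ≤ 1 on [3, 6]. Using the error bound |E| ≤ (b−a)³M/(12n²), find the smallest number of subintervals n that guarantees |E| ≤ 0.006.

Need 27/(12n²) ≤ 0.006.
n² ≥ 27/(12·0.006) = 375 ⇒ n ≥ 19.3649, so the smallest n is 20.

20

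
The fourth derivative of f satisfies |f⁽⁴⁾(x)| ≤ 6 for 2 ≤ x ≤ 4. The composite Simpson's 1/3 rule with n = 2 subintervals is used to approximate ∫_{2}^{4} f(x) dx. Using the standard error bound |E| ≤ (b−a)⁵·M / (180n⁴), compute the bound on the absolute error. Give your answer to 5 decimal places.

0.06667

|E| ≤ (2)⁵·6 / (180·2⁴) = 192/2880 = 0.06667.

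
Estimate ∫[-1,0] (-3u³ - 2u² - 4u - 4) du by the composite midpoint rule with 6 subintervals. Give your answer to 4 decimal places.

h = (0 − (-1))/6 = 0.166667.
Midpoints m₁,…,m₆ = -0.916667, -0.75, -0.583333, -0.416667, -0.25, -0.083333.
f(m₁)=0.296875, f(m₂)=-0.859375, f(m₃)=-1.751736, f(m₄)=-2.463542, f(m₅)=-3.078125, f(m₆)=-3.678819.
h·[f(m₁) + f(m₂) + f(m₃) + f(m₄) + f(m₅) + f(m₆)] = 0.166667·(-11.534722) = -1.9225.

-1.9225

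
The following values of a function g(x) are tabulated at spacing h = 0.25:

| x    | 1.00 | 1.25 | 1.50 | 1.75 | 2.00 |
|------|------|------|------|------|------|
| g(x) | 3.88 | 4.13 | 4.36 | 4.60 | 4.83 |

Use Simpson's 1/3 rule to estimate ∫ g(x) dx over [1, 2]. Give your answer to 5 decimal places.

4.36250

h = 0.25, n = 4.
(h/3)·[y₀ + 4y₁ + 2y₂ + 4y₃ + y₄] = 0.083333·(52.35) = 4.36250.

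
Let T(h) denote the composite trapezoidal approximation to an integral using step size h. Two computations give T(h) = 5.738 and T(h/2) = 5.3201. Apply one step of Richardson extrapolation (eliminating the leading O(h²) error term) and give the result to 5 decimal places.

R = (4·T(h/2) − T(h)) / 3 = (4·5.3201 − 5.738)/3 = (15.5424)/3 = 5.18080.

5.18080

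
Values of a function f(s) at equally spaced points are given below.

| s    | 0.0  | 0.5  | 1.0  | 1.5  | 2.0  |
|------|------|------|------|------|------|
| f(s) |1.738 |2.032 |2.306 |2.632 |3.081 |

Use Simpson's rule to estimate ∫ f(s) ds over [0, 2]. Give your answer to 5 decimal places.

h = 0.5, n = 4.
(h/3)·[y₀ + 4y₁ + 2y₂ + 4y₃ + y₄] = 0.166667·(28.087) = 4.68117.

4.68117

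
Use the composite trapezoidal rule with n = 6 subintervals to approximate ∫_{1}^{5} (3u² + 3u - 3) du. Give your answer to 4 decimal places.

148.8889

h = (5 − 1)/6 = 0.666667.
Nodes u₀,…,u₆ = 1, 1.666667, 2.333333, 3, 3.666667, 4.333333, 5.
f(u) = 3u² + 3u - 3: f₀=3, f₁=10.333333, f₂=20.333333, f₃=33, f₄=48.333333, f₅=66.333333, f₆=87.
(h/2)·[f₀ + 2f₁ + 2f₂ + 2f₃ + 2f₄ + 2f₅ + f₆] = 0.333333·(446.666667) = 148.8889.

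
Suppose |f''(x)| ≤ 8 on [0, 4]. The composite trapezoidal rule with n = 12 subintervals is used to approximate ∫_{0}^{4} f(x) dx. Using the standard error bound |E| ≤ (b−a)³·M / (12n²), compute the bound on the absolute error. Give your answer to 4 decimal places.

|E| ≤ (4)³·8 / (12·12²) = 512/1728 = 0.2963.

0.2963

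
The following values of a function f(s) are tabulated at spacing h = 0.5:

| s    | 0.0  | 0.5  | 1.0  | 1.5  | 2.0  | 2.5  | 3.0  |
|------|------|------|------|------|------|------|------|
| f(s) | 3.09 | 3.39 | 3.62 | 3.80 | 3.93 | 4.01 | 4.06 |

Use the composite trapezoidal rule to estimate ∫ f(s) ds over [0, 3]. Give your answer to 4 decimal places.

11.1625

h = 0.5, n = 6.
(h/2)·[y₀ + 2y₁ + 2y₂ + 2y₃ + 2y₄ + 2y₅ + y₆] = 0.25·(44.65) = 11.1625.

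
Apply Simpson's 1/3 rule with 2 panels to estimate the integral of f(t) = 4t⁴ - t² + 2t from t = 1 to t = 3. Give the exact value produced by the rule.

194

h = (3 − 1)/2 = 1.
Nodes t₀,…,t₂ = 1, 2, 3.
f(t) = 4t⁴ - t² + 2t: f₀=5, f₁=64, f₂=321.
(h/3)·[f₀ + 4f₁ + f₂] = 0.333333·(582) = 194.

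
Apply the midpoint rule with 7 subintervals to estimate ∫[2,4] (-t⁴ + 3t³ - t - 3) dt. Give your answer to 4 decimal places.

h = (4 − 2)/7 = 0.285714.
Midpoints m₁,…,m₇ = 2.142857, 2.428571, 2.714286, 3, 3.285714, 3.571429, 3.857143.
f(m₁)=3.291129, f(m₂)=2.756352, f(m₃)=-0.000833, f(m₄)=-6, f(m₅)=-16.420658, f(m₆)=-32.602249, f(m₇)=-56.044148.
h·[f(m₁) + f(m₂) + f(m₃) + f(m₄) + f(m₅) + f(m₆) + f(m₇)] = 0.285714·(-105.020408) = -30.0058.

-30.0058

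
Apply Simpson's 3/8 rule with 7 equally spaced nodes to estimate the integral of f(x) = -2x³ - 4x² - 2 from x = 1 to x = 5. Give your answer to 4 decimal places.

-485.3333

h = (5 − 1)/6 = 0.666667.
Nodes x₀,…,x₆ = 1, 1.666667, 2.333333, 3, 3.666667, 4.333333, 5.
f(x) = -2x³ - 4x² - 2: f₀=-8, f₁=-22.370370, f₂=-49.185185, f₃=-92, f₄=-154.370370, f₅=-239.851852, f₆=-352.
(3h/8)·[f₀ + 3f₁ + 3f₂ + 2f₃ + 3f₄ + 3f₅ + f₆] = 0.25·(-1941.333333) = -485.3333.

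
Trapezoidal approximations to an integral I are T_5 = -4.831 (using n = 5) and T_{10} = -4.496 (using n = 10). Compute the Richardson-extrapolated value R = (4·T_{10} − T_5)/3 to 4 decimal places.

-4.3843

R = (4·T_{10} − T_5) / 3 = (4·(-4.496) − (-4.831))/3 = (-13.153)/3 = -4.3843.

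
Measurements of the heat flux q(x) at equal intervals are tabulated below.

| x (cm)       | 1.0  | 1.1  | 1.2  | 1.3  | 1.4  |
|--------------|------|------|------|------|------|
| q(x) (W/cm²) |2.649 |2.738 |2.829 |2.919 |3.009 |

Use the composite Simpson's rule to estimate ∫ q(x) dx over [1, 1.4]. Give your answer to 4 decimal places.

h = 0.1, n = 4.
(h/3)·[y₀ + 4y₁ + 2y₂ + 4y₃ + y₄] = 0.033333·(33.944) = 1.1315.

1.1315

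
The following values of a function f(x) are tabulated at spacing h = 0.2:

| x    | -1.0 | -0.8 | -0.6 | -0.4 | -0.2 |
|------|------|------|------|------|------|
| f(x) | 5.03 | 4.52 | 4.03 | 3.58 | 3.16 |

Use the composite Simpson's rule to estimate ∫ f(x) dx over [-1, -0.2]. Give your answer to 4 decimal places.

h = 0.2, n = 4.
(h/3)·[y₀ + 4y₁ + 2y₂ + 4y₃ + y₄] = 0.066667·(48.65) = 3.2433.

3.2433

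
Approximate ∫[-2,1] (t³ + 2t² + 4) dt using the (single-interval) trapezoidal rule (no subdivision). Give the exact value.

16.5

T = (b−a)/2 · [f(-2) + f(1)] = 1.5·[4 + 7] = 16.5.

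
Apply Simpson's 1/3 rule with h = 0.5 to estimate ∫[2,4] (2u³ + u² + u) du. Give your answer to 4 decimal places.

h = (4 − 2)/4 = 0.5.
Nodes u₀,…,u₄ = 2, 2.5, 3, 3.5, 4.
f(u) = 2u³ + u² + u: f₀=22, f₁=40, f₂=66, f₃=101.5, f₄=148.
(h/3)·[f₀ + 4f₁ + 2f₂ + 4f₃ + f₄] = 0.166667·(868) = 144.6667.

144.6667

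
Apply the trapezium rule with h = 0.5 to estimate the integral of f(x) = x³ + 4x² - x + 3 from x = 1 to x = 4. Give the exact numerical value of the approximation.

h = (4 − 1)/6 = 0.5.
Nodes x₀,…,x₆ = 1, 1.5, 2, 2.5, 3, 3.5, 4.
f(x) = x³ + 4x² - x + 3: f₀=7, f₁=13.875, f₂=25, f₃=41.125, f₄=63, f₅=91.375, f₆=127.
(h/2)·[f₀ + 2f₁ + 2f₂ + 2f₃ + 2f₄ + 2f₅ + f₆] = 0.25·(602.75) = 150.6875.

150.6875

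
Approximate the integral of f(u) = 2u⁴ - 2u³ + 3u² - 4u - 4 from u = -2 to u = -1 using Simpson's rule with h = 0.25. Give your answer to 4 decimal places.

h = (-1 − (-2))/4 = 0.25.
Nodes u₀,…,u₄ = -2, -1.75, -1.5, -1.25, -1.
f(u) = 2u⁴ - 2u³ + 3u² - 4u - 4: f₀=64, f₁=41.6640625, f₂=25.625, f₃=14.4765625, f₄=7.
(h/3)·[f₀ + 4f₁ + 2f₂ + 4f₃ + f₄] = 0.083333·(346.8125) = 28.9010.

28.9010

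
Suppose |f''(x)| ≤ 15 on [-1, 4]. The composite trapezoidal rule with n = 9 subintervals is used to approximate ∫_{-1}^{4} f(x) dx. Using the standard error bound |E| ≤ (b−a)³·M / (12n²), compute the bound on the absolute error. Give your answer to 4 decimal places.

1.9290

|E| ≤ (5)³·15 / (12·9²) = 1875/972 = 1.9290.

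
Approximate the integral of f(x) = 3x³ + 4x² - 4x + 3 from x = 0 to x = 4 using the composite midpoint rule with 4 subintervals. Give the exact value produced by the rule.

250

h = (4 − 0)/4 = 1.
Midpoints m₁,…,m₄ = 0.5, 1.5, 2.5, 3.5.
f(m₁)=2.375, f(m₂)=16.125, f(m₃)=64.875, f(m₄)=166.625.
h·[f(m₁) + f(m₂) + f(m₃) + f(m₄)] = 1·(250) = 250.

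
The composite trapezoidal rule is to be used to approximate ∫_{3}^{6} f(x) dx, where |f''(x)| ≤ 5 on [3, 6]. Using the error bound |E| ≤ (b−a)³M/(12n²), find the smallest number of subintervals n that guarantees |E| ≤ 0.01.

Need 135/(12n²) ≤ 0.01.
n² ≥ 135/(12·0.01) = 1125 ⇒ n ≥ 33.5410, so the smallest n is 34.

34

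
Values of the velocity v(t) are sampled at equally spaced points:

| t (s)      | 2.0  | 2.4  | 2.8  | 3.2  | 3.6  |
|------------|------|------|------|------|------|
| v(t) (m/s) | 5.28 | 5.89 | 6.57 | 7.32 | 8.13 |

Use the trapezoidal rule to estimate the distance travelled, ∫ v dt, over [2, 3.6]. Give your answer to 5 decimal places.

10.59400

h = 0.4, n = 4.
(h/2)·[y₀ + 2y₁ + 2y₂ + 2y₃ + y₄] = 0.2·(52.97) = 10.59400.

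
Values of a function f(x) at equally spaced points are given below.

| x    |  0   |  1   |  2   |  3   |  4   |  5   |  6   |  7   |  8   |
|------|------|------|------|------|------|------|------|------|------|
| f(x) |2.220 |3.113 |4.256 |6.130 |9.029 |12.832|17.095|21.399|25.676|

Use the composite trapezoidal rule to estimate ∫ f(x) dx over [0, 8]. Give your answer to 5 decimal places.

h = 1, n = 8.
(h/2)·[y₀ + 2y₁ + 2y₂ + 2y₃ + 2y₄ + 2y₅ + 2y₆ + 2y₇ + y₈] = 0.5·(175.604) = 87.80200.

87.80200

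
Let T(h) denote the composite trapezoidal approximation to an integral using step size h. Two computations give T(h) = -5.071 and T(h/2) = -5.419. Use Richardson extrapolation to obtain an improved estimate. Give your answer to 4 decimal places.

R = (4·T(h/2) − T(h)) / 3 = (4·(-5.419) − (-5.071))/3 = (-16.605)/3 = -5.5350.

-5.5350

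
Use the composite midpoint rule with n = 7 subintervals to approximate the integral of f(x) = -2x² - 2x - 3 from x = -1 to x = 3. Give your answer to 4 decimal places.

h = (3 − (-1))/7 = 0.571429.
Midpoints m₁,…,m₇ = -0.714286, -0.142857, 0.428571, 1, 1.571429, 2.142857, 2.714286.
f(m₁)=-2.591837, f(m₂)=-2.755102, f(m₃)=-4.224490, f(m₄)=-7, f(m₅)=-11.081633, f(m₆)=-16.469388, f(m₇)=-23.163265.
h·[f(m₁) + f(m₂) + f(m₃) + f(m₄) + f(m₅) + f(m₆) + f(m₇)] = 0.571429·(-67.285714) = -38.4490.

-38.4490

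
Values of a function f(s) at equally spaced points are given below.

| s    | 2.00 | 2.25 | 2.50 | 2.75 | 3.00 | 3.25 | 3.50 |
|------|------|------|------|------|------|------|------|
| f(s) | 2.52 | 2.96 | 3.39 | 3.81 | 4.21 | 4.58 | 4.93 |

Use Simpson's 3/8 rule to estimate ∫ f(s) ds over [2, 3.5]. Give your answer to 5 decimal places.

5.67094

h = 0.25, n = 6.
(3h/8)·[y₀ + 3y₁ + 3y₂ + 2y₃ + 3y₄ + 3y₅ + y₆] = 0.09375·(60.49) = 5.67094.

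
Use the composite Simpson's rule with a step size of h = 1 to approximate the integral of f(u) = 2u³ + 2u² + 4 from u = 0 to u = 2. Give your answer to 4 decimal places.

21.3333

h = (2 − 0)/2 = 1.
Nodes u₀,…,u₂ = 0, 1, 2.
f(u) = 2u³ + 2u² + 4: f₀=4, f₁=8, f₂=28.
(h/3)·[f₀ + 4f₁ + f₂] = 0.333333·(64) = 21.3333.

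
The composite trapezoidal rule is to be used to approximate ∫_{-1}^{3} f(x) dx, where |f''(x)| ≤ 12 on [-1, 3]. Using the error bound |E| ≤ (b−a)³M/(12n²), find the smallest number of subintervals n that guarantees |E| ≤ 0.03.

47

Need 768/(12n²) ≤ 0.03.
n² ≥ 768/(12·0.03) = 2133.33 ⇒ n ≥ 46.1880, so the smallest n is 47.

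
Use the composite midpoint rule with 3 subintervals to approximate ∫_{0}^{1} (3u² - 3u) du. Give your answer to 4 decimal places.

h = (1 − 0)/3 = 0.333333.
Midpoints m₁,…,m₃ = 0.166667, 0.5, 0.833333.
f(m₁)=-0.416667, f(m₂)=-0.75, f(m₃)=-0.416667.
h·[f(m₁) + f(m₂) + f(m₃)] = 0.333333·(-1.583333) = -0.5278.

-0.5278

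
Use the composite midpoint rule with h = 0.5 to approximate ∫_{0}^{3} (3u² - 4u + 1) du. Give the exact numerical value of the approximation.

h = (3 − 0)/6 = 0.5.
Midpoints m₁,…,m₆ = 0.25, 0.75, 1.25, 1.75, 2.25, 2.75.
f(m₁)=0.1875, f(m₂)=-0.3125, f(m₃)=0.6875, f(m₄)=3.1875, f(m₅)=7.1875, f(m₆)=12.6875.
h·[f(m₁) + f(m₂) + f(m₃) + f(m₄) + f(m₅) + f(m₆)] = 0.5·(23.625) = 11.8125.

11.8125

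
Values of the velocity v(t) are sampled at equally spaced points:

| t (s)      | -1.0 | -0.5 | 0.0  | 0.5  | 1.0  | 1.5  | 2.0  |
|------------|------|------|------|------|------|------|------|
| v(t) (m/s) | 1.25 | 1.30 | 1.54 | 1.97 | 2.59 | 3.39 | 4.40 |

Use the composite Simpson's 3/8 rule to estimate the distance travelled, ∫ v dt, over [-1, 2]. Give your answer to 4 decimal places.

h = 0.5, n = 6.
(3h/8)·[y₀ + 3y₁ + 3y₂ + 2y₃ + 3y₄ + 3y₅ + y₆] = 0.1875·(36.05) = 6.7594.

6.7594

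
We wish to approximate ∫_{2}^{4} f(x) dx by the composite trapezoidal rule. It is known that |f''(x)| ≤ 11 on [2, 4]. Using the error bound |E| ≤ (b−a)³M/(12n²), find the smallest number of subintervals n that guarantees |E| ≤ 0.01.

Need 88/(12n²) ≤ 0.01.
n² ≥ 88/(12·0.01) = 733.333 ⇒ n ≥ 27.0801, so the smallest n is 28.

28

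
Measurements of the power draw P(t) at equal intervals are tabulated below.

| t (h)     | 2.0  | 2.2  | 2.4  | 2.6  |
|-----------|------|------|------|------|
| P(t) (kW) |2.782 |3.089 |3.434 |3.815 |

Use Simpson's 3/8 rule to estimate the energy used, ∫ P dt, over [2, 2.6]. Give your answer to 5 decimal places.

1.96245

h = 0.2, n = 3.
(3h/8)·[y₀ + 3y₁ + 3y₂ + y₃] = 0.075·(26.166) = 1.96245.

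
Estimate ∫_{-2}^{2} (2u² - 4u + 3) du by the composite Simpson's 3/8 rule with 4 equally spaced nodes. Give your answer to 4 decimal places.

h = (2 − (-2))/3 = 1.333333.
Nodes u₀,…,u₃ = -2, -0.666667, 0.666667, 2.
f(u) = 2u² - 4u + 3: f₀=19, f₁=6.555556, f₂=1.222222, f₃=3.
(3h/8)·[f₀ + 3f₁ + 3f₂ + f₃] = 0.5·(45.333333) = 22.6667.

22.6667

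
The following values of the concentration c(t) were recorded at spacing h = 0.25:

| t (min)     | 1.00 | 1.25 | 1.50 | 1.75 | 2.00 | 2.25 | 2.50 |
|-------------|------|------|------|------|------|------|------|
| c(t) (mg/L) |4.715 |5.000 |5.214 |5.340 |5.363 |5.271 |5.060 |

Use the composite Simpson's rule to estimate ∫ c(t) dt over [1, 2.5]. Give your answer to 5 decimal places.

h = 0.25, n = 6.
(h/3)·[y₀ + 4y₁ + 2y₂ + 4y₃ + 2y₄ + 4y₅ + y₆] = 0.083333·(93.373) = 7.78108.

7.78108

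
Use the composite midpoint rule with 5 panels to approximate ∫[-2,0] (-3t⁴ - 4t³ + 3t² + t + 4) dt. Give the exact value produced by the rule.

h = (0 − (-2))/5 = 0.4.
Midpoints m₁,…,m₅ = -1.8, -1.4, -1, -0.6, -0.2.
f(m₁)=3.7552, f(m₂)=7.9312, f(m₃)=7, f(m₄)=4.9552, f(m₅)=3.9472.
h·[f(m₁) + f(m₂) + f(m₃) + f(m₄) + f(m₅)] = 0.4·(27.5888) = 11.03552.

11.03552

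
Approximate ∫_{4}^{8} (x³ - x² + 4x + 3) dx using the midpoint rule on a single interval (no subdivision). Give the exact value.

M = (b−a)·f(6) = 4·(207) = 828.

828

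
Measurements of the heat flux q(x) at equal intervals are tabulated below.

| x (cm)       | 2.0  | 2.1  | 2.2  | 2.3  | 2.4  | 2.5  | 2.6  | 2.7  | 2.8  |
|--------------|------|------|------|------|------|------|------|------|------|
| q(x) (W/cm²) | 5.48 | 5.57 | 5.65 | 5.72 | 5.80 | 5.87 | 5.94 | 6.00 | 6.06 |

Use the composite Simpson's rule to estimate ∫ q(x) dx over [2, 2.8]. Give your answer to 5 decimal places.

4.63200

h = 0.1, n = 8.
(h/3)·[y₀ + 4y₁ + 2y₂ + 4y₃ + 2y₄ + 4y₅ + 2y₆ + 4y₇ + y₈] = 0.033333·(138.96) = 4.63200.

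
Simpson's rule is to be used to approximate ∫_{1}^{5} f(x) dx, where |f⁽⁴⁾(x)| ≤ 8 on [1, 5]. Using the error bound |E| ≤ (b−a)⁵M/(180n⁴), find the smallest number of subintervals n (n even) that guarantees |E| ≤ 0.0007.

16

Need 8192/(180n⁴) ≤ 0.0007.
n⁴ ≥ 8192/(180·0.0007) = 65015.9 ⇒ n ≥ 15.9682, so the smallest even n is 16. (n must be even for Simpson's rule.)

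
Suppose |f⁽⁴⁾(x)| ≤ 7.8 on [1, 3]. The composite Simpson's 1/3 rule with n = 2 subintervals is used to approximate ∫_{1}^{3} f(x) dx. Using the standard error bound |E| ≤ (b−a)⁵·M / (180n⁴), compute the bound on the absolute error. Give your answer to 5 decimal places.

|E| ≤ (2)⁵·7.8 / (180·2⁴) = 249.6/2880 = 0.08667.

0.08667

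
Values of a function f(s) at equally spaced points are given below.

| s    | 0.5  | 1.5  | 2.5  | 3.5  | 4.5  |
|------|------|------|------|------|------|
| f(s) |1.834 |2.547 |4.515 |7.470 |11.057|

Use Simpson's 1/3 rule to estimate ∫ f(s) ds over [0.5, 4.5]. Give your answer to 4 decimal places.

h = 1, n = 4.
(h/3)·[y₀ + 4y₁ + 2y₂ + 4y₃ + y₄] = 0.333333·(61.989) = 20.6630.

20.6630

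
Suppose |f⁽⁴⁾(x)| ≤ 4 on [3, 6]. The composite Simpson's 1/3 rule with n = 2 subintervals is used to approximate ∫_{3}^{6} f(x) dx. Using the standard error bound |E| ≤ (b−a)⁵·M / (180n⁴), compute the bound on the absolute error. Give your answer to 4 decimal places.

|E| ≤ (3)⁵·4 / (180·2⁴) = 972/2880 = 0.3375.

0.3375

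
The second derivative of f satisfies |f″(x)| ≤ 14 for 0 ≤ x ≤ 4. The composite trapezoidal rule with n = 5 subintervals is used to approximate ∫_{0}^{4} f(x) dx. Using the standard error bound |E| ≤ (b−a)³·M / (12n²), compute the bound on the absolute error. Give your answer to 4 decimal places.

2.9867

|E| ≤ (4)³·14 / (12·5²) = 896/300 = 2.9867.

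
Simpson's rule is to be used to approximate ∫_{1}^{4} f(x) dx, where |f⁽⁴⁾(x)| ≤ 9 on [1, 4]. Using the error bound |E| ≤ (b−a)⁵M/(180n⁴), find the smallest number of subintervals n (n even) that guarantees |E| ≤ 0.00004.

Need 2187/(180n⁴) ≤ 0.00004.
n⁴ ≥ 2187/(180·0.00004) = 303750 ⇒ n ≥ 23.4763, so the smallest even n is 24. (n must be even for Simpson's rule.)

24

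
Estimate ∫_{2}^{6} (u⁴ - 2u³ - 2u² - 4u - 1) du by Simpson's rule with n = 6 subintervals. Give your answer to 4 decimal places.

h = (6 − 2)/6 = 0.666667.
Nodes u₀,…,u₆ = 2, 2.666667, 3.333333, 4, 4.666667, 5.333333, 6.
f(u) = u⁴ - 2u³ - 2u² - 4u - 1: f₀=-17, f₁=-13.246914, f₂=12.827160, f₃=79, f₄=207.790123, f₅=426.456790, f₆=767.
(h/3)·[f₀ + 4f₁ + 2f₂ + 4f₃ + 2f₄ + 4f₅ + f₆] = 0.222222·(3160.074074) = 702.2387.

702.2387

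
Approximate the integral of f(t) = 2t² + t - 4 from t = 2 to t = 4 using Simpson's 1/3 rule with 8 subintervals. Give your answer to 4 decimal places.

h = (4 − 2)/8 = 0.25.
Nodes t₀,…,t₈ = 2, 2.25, 2.5, 2.75, 3, 3.25, 3.5, 3.75, 4.
f(t) = 2t² + t - 4: f₀=6, f₁=8.375, f₂=11, f₃=13.875, f₄=17, f₅=20.375, f₆=24, f₇=27.875, f₈=32.
(h/3)·[f₀ + 4f₁ + 2f₂ + 4f₃ + 2f₄ + 4f₅ + 2f₆ + 4f₇ + f₈] = 0.083333·(424) = 35.3333.

35.3333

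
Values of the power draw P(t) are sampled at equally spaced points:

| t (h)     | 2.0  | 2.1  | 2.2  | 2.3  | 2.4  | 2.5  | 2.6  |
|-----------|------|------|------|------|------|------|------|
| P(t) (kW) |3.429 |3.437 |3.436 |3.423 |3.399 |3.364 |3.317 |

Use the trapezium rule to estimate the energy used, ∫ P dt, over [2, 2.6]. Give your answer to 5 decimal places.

h = 0.1, n = 6.
(h/2)·[y₀ + 2y₁ + 2y₂ + 2y₃ + 2y₄ + 2y₅ + y₆] = 0.05·(40.864) = 2.04320.

2.04320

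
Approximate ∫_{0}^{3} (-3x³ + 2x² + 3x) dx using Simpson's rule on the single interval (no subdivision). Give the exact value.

S = (b−a)/6 · [f(0) + 4f(1.5) + f(3)] = 0.5·[0 + 4·(-1.125) + (-54)] = -29.25.

-29.25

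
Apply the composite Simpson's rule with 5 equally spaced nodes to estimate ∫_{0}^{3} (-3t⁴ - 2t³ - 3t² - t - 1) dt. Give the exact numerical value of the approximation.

h = (3 − 0)/4 = 0.75.
Nodes t₀,…,t₄ = 0, 0.75, 1.5, 2.25, 3.
f(t) = -3t⁴ - 2t³ - 3t² - t - 1: f₀=-1, f₁=-5.23046875, f₂=-31.1875, f₃=-118.10546875, f₄=-328.
(h/3)·[f₀ + 4f₁ + 2f₂ + 4f₃ + f₄] = 0.25·(-884.71875) = -221.1796875.

-221.1796875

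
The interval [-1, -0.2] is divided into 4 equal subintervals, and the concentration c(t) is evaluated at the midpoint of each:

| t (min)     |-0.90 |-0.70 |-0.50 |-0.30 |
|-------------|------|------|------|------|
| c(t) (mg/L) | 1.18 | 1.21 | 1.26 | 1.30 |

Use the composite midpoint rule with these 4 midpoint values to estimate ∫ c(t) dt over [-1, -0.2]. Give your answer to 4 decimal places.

h = 0.2, n = 4.
h·[y(m₁) + y(m₂) + y(m₃) + y(m₄)] = 0.2·(4.95) = 0.9900.

0.9900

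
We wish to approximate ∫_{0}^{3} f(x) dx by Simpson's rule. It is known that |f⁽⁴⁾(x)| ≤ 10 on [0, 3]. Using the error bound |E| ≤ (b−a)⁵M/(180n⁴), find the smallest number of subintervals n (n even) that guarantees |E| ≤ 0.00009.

20

Need 2430/(180n⁴) ≤ 0.00009.
n⁴ ≥ 2430/(180·0.00009) = 150000 ⇒ n ≥ 19.6799, so the smallest even n is 20. (n must be even for Simpson's rule.)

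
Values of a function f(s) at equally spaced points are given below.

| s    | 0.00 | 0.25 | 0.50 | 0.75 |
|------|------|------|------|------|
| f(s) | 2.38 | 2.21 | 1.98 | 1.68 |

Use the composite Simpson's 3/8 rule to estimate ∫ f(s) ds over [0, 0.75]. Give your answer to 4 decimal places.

1.5591

h = 0.25, n = 3.
(3h/8)·[y₀ + 3y₁ + 3y₂ + y₃] = 0.09375·(16.63) = 1.5591.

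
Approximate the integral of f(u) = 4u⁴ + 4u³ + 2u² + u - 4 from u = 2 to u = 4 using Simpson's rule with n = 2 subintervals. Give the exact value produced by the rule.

1070

h = (4 − 2)/2 = 1.
Nodes u₀,…,u₂ = 2, 3, 4.
f(u) = 4u⁴ + 4u³ + 2u² + u - 4: f₀=102, f₁=449, f₂=1312.
(h/3)·[f₀ + 4f₁ + f₂] = 0.333333·(3210) = 1070.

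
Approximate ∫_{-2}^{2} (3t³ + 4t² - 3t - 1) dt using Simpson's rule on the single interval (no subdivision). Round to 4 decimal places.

S = (b−a)/6 · [f(-2) + 4f(0) + f(2)] = 0.666667·[(-3) + 4·(-1) + 33] = 17.3333.

17.3333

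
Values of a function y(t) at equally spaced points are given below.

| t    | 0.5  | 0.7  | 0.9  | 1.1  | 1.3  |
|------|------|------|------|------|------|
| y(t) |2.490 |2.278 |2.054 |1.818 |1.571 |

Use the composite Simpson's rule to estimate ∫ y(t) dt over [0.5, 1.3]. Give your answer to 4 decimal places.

h = 0.2, n = 4.
(h/3)·[y₀ + 4y₁ + 2y₂ + 4y₃ + y₄] = 0.066667·(24.553) = 1.6369.

1.6369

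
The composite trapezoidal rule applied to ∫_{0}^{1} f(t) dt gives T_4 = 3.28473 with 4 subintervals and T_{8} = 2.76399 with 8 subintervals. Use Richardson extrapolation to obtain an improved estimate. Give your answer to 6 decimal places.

R = (4·T_{8} − T_4) / 3 = (4·2.76399 − 3.28473)/3 = (7.77123)/3 = 2.590410.

2.590410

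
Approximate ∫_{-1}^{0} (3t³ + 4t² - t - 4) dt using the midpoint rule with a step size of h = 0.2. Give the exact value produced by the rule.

h = (0 − (-1))/5 = 0.2.
Midpoints m₁,…,m₅ = -0.9, -0.7, -0.5, -0.3, -0.1.
f(m₁)=-2.047, f(m₂)=-2.369, f(m₃)=-2.875, f(m₄)=-3.421, f(m₅)=-3.863.
h·[f(m₁) + f(m₂) + f(m₃) + f(m₄) + f(m₅)] = 0.2·(-14.575) = -2.915.

-2.915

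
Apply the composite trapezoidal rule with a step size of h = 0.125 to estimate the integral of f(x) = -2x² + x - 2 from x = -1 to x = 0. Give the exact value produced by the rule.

-3.171875

h = (0 − (-1))/8 = 0.125.
Nodes x₀,…,x₈ = -1, -0.875, -0.75, -0.625, -0.5, -0.375, -0.25, -0.125, 0.
f(x) = -2x² + x - 2: f₀=-5, f₁=-4.40625, f₂=-3.875, f₃=-3.40625, f₄=-3, f₅=-2.65625, f₆=-2.375, f₇=-2.15625, f₈=-2.
(h/2)·[f₀ + 2f₁ + 2f₂ + 2f₃ + 2f₄ + 2f₅ + 2f₆ + 2f₇ + f₈] = 0.0625·(-50.75) = -3.171875.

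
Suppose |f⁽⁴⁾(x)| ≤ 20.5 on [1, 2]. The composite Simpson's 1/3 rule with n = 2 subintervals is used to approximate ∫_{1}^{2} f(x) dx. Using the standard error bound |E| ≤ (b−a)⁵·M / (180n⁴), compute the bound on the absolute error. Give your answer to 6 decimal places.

|E| ≤ (1)⁵·20.5 / (180·2⁴) = 20.5/2880 = 0.007118.

0.007118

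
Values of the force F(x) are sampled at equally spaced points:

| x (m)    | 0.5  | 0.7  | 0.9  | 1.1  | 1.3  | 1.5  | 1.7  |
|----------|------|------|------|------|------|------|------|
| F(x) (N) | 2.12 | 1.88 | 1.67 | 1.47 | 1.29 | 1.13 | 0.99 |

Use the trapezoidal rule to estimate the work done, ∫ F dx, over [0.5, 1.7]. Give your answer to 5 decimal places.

1.79900

h = 0.2, n = 6.
(h/2)·[y₀ + 2y₁ + 2y₂ + 2y₃ + 2y₄ + 2y₅ + y₆] = 0.1·(17.99) = 1.79900.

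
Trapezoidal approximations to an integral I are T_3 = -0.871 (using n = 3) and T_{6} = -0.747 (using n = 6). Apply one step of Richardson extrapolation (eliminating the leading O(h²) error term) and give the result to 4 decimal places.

R = (4·T_{6} − T_3) / 3 = (4·(-0.747) − (-0.871))/3 = (-2.117)/3 = -0.7057.

-0.7057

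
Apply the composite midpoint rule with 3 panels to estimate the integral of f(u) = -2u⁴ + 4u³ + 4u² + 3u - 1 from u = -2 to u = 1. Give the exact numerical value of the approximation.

h = (1 − (-2))/3 = 1.
Midpoints m₁,…,m₃ = -1.5, -0.5, 0.5.
f(m₁)=-20.125, f(m₂)=-2.125, f(m₃)=1.875.
h·[f(m₁) + f(m₂) + f(m₃)] = 1·(-20.375) = -20.375.

-20.375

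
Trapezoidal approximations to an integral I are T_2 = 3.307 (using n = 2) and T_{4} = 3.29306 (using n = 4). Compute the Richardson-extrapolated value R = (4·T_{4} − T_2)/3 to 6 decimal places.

R = (4·T_{4} − T_2) / 3 = (4·3.29306 − 3.307)/3 = (9.86524)/3 = 3.288413.

3.288413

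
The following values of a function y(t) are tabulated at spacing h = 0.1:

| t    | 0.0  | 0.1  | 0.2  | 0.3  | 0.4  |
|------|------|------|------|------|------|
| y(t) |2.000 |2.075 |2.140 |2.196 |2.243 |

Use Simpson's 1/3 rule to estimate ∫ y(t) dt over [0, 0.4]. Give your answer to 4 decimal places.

0.8536

h = 0.1, n = 4.
(h/3)·[y₀ + 4y₁ + 2y₂ + 4y₃ + y₄] = 0.033333·(25.607) = 0.8536.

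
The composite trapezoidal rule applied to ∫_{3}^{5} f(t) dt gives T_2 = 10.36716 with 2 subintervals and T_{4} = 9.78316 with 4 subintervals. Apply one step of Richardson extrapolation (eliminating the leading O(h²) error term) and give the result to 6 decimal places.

9.588493

R = (4·T_{4} − T_2) / 3 = (4·9.78316 − 10.36716)/3 = (28.76548)/3 = 9.588493.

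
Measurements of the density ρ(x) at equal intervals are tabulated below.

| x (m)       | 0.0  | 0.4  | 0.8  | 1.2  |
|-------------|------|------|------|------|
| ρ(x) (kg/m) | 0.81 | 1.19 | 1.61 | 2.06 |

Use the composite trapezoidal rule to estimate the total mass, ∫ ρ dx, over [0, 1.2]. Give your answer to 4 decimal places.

1.6940

h = 0.4, n = 3.
(h/2)·[y₀ + 2y₁ + 2y₂ + y₃] = 0.2·(8.47) = 1.6940.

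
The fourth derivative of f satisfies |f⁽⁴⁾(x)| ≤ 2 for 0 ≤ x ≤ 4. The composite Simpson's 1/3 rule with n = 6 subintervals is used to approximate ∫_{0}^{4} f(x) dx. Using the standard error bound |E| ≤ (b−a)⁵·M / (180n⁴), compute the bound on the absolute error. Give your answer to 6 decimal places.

0.008779

|E| ≤ (4)⁵·2 / (180·6⁴) = 2048/233280 = 0.008779.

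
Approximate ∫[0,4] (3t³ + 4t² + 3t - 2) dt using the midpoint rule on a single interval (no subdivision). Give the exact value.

176

M = (b−a)·f(2) = 4·(44) = 176.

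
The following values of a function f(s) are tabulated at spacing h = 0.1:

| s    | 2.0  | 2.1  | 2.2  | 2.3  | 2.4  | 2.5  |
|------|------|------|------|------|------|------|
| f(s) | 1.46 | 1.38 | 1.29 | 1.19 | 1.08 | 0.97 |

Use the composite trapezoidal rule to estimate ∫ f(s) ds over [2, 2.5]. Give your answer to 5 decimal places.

h = 0.1, n = 5.
(h/2)·[y₀ + 2y₁ + 2y₂ + 2y₃ + 2y₄ + y₅] = 0.05·(12.31) = 0.61550.

0.61550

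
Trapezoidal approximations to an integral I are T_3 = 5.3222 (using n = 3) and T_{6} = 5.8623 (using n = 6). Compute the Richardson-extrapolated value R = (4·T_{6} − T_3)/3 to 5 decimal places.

R = (4·T_{6} − T_3) / 3 = (4·5.8623 − 5.3222)/3 = (18.1270)/3 = 6.04233.

6.04233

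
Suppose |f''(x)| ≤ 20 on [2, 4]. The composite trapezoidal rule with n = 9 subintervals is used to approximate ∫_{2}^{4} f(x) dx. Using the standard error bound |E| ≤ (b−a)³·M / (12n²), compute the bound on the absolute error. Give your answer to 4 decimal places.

0.1646

|E| ≤ (2)³·20 / (12·9²) = 160/972 = 0.1646.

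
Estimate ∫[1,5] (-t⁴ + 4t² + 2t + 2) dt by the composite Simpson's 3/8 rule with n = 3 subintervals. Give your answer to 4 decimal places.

h = (5 − 1)/3 = 1.333333.
Nodes t₀,…,t₃ = 1, 2.333333, 3.666667, 5.
f(t) = -t⁴ + 4t² + 2t + 2: f₀=7, f₁=-1.197531, f₂=-117.641975, f₃=-513.
(3h/8)·[f₀ + 3f₁ + 3f₂ + f₃] = 0.5·(-862.518519) = -431.2593.

-431.2593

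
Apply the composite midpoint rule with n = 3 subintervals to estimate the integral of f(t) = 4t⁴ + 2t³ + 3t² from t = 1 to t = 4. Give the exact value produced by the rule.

962.75

h = (4 − 1)/3 = 1.
Midpoints m₁,…,m₃ = 1.5, 2.5, 3.5.
f(m₁)=33.75, f(m₂)=206.25, f(m₃)=722.75.
h·[f(m₁) + f(m₂) + f(m₃)] = 1·(962.75) = 962.75.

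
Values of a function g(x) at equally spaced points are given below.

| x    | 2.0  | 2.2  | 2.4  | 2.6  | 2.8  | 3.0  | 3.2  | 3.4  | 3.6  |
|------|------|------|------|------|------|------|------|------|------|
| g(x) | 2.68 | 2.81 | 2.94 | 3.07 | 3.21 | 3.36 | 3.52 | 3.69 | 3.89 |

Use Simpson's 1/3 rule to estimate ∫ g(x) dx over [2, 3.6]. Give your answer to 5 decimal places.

h = 0.2, n = 8.
(h/3)·[y₀ + 4y₁ + 2y₂ + 4y₃ + 2y₄ + 4y₅ + 2y₆ + 4y₇ + y₈] = 0.066667·(77.63) = 5.17533.

5.17533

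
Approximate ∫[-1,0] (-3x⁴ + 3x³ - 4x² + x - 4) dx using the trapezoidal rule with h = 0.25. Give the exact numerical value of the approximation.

h = (0 − (-1))/4 = 0.25.
Nodes x₀,…,x₄ = -1, -0.75, -0.5, -0.25, 0.
f(x) = -3x⁴ + 3x³ - 4x² + x - 4: f₀=-15, f₁=-9.21484375, f₂=-6.0625, f₃=-4.55859375, f₄=-4.
(h/2)·[f₀ + 2f₁ + 2f₂ + 2f₃ + f₄] = 0.125·(-58.671875) = -7.333984375.

-7.333984375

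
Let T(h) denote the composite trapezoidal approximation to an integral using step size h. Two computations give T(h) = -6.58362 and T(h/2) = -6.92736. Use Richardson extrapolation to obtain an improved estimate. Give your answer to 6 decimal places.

R = (4·T(h/2) − T(h)) / 3 = (4·(-6.92736) − (-6.58362))/3 = (-21.12582)/3 = -7.041940.

-7.041940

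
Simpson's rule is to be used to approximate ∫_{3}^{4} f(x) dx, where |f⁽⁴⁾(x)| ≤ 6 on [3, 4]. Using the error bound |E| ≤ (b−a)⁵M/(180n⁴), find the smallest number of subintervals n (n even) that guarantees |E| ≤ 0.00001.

Need 6/(180n⁴) ≤ 0.00001.
n⁴ ≥ 6/(180·0.00001) = 3333.33 ⇒ n ≥ 7.5984, so the smallest even n is 8. (n must be even for Simpson's rule.)

8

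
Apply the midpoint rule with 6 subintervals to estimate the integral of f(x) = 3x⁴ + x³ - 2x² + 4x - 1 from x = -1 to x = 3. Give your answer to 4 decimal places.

h = (3 − (-1))/6 = 0.666667.
Midpoints m₁,…,m₆ = -0.666667, 0, 0.666667, 1.333333, 2, 2.666667.
f(m₁)=-4.259259, f(m₂)=-1, f(m₃)=1.666667, f(m₄)=12.629630, f(m₅)=55, f(m₆)=166.111111.
h·[f(m₁) + f(m₂) + f(m₃) + f(m₄) + f(m₅) + f(m₆)] = 0.666667·(230.148148) = 153.4321.

153.4321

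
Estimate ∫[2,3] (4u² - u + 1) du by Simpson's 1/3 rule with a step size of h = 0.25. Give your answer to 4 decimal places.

23.8333

h = (3 − 2)/4 = 0.25.
Nodes u₀,…,u₄ = 2, 2.25, 2.5, 2.75, 3.
f(u) = 4u² - u + 1: f₀=15, f₁=19, f₂=23.5, f₃=28.5, f₄=34.
(h/3)·[f₀ + 4f₁ + 2f₂ + 4f₃ + f₄] = 0.083333·(286) = 23.8333.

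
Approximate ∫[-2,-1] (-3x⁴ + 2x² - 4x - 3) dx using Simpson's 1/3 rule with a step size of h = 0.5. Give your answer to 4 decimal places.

-10.9583

h = (-1 − (-2))/2 = 0.5.
Nodes x₀,…,x₂ = -2, -1.5, -1.
f(x) = -3x⁴ + 2x² - 4x - 3: f₀=-35, f₁=-7.6875, f₂=0.
(h/3)·[f₀ + 4f₁ + f₂] = 0.166667·(-65.75) = -10.9583.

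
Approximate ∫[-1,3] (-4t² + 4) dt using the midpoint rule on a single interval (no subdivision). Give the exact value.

0

M = (b−a)·f(1) = 4·(0) = 0.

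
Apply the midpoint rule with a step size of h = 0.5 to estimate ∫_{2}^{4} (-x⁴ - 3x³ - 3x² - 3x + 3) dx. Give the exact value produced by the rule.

h = (4 − 2)/4 = 0.5.
Midpoints m₁,…,m₄ = 2.25, 2.75, 3.25, 3.75.
f(m₁)=-78.73828125, f(m₂)=-147.51953125, f(m₃)=-252.98828125, f(m₄)=-406.39453125.
h·[f(m₁) + f(m₂) + f(m₃) + f(m₄)] = 0.5·(-885.640625) = -442.8203125.

-442.8203125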